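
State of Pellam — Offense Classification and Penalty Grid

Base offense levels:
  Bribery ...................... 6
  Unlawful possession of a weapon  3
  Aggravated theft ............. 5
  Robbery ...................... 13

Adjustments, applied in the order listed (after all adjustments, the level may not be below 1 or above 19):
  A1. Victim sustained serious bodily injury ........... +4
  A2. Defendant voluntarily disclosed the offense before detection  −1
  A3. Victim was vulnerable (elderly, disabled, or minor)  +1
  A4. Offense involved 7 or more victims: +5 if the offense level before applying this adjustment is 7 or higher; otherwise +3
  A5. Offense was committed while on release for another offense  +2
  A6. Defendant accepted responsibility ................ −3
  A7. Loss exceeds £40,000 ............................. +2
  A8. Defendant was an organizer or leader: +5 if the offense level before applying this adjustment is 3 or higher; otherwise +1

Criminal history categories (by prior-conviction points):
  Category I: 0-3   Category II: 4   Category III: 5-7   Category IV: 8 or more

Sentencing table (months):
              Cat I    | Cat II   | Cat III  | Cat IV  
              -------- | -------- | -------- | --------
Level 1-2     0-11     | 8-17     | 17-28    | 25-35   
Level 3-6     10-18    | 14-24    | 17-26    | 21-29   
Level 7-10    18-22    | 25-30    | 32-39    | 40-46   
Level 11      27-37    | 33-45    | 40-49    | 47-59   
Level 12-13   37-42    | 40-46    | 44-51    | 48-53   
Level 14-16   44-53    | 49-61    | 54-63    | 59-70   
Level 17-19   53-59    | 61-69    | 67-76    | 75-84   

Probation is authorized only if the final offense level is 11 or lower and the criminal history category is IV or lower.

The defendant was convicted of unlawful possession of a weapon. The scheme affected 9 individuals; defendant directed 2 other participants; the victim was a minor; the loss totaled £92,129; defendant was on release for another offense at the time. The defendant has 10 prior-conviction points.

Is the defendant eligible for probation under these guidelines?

No

Base offense level for unlawful possession of a weapon: 3.
A1 does not apply.
A3 applies: 3 + 1 = 4.
A4 applies (level before this adjustment is 4 < 7, so +3): 4 + 3 = 7.
A5 applies: 7 + 2 = 9.
A7 applies: 9 + 2 = 11.
A8 applies (level before this adjustment is 11 ≥ 3, so +5): 11 + 5 = 16.
Final offense level: 16.
Criminal history: 10 prior points → Category IV (8+).
Level 16 falls in the 14-16 band.
Grid: Level 14-16 × Category IV = 59-70 months.
Probation check: level 16 > 11 and category IV ≤ IV → not eligible.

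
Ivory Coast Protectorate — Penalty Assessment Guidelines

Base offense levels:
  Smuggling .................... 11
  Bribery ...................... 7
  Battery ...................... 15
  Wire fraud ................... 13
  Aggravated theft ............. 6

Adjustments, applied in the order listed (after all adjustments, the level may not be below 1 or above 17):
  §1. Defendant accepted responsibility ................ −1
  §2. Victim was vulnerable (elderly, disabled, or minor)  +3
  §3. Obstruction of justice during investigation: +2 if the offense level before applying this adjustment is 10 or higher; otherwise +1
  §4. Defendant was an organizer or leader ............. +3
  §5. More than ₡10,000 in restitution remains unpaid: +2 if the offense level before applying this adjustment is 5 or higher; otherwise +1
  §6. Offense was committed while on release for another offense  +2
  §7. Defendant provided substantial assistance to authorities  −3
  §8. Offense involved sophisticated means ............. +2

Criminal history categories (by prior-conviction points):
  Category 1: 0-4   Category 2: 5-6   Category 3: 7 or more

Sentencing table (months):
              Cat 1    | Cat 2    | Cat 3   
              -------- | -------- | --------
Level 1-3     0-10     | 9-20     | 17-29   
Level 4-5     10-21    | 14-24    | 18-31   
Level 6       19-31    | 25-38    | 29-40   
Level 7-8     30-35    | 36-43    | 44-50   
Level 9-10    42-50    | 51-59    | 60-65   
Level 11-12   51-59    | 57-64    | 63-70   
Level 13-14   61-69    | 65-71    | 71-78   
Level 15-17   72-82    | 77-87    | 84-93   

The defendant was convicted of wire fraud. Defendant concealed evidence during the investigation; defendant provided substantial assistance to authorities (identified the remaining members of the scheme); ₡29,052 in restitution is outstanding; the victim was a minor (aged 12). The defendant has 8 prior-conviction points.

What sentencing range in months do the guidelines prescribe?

84-93 months

Base offense level for wire fraud: 13.
§2 applies: 13 + 3 = 16.
§3 applies (level before this adjustment is 16 ≥ 10, so +2): 16 + 2 = 18.
§5 applies (level before this adjustment is 18 ≥ 5, so +2): 18 + 2 = 20.
§7 applies: 20 − 3 = 17.
Final offense level: 17.
Criminal history: 8 prior points → Category 3 (7+).
Level 17 falls in the 15-17 band.
Grid: Level 15-17 × Category 3 = 84-93 months.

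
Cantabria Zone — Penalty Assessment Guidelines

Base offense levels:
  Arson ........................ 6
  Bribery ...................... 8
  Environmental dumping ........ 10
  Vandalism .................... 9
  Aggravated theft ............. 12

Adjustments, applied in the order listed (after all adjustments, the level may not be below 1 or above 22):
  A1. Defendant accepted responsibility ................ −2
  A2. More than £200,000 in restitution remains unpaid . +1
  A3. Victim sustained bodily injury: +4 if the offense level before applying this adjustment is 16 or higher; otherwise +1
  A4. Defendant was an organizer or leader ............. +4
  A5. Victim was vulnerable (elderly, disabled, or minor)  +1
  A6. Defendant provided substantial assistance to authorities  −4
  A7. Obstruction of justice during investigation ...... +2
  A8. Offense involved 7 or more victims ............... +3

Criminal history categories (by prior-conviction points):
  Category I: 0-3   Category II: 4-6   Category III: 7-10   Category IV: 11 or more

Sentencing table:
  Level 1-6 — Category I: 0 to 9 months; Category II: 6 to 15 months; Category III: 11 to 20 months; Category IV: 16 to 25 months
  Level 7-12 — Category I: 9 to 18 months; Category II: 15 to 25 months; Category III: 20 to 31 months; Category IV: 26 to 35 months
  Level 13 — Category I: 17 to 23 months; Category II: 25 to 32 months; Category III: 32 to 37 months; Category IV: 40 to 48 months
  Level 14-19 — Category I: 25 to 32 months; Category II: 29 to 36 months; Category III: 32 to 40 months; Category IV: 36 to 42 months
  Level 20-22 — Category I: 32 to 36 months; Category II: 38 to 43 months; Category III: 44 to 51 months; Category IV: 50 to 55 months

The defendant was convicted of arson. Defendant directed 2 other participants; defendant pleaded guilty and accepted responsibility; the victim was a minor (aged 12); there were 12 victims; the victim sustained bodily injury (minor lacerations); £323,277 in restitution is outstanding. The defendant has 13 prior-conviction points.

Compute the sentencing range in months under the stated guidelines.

36-42 months

Base offense level for arson: 6.
A1 applies: 6 − 2 = 4.
A2 applies: 4 + 1 = 5.
A3 applies (level before this adjustment is 5 < 16, so +1): 5 + 1 = 6.
A4 applies: 6 + 4 = 10.
A5 applies: 10 + 1 = 11.
A6 does not apply.
A8 applies: 11 + 3 = 14.
Final offense level: 14.
Criminal history: 13 prior points → Category IV (11+).
Level 14 falls in the 14-19 band.
Grid: Level 14-19 × Category IV = 36-42 months.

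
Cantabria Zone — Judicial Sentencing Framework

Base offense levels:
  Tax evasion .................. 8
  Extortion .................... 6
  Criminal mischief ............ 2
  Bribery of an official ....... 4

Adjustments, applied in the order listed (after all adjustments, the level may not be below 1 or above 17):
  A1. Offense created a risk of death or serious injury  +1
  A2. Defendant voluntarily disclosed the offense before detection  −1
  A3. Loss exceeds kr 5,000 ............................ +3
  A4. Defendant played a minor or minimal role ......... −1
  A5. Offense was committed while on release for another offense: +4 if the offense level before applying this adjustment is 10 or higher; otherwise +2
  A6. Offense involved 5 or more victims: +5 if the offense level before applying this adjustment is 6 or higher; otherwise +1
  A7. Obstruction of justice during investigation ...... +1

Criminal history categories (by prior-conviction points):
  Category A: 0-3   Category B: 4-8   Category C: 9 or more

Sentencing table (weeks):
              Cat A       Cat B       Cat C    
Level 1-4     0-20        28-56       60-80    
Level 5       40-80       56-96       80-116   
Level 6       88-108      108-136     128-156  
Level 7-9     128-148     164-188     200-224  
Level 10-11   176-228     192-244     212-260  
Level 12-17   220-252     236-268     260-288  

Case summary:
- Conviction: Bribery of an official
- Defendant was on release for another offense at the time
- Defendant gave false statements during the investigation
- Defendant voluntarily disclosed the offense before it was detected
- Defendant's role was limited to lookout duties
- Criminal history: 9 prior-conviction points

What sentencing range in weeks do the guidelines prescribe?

80-116 weeks

Base offense level for bribery of an official: 4.
A2 applies: 4 − 1 = 3.
A3 does not apply.
A4 applies: 3 − 1 = 2.
A5 applies (level before this adjustment is 2 < 10, so +2): 2 + 2 = 4.
A6 does not apply.
A7 applies: 4 + 1 = 5.
Final offense level: 5.
Criminal history: 9 prior points → Category C (9+).
Level 5 falls in the 5 band.
Grid: Level 5 × Category C = 80-116 weeks.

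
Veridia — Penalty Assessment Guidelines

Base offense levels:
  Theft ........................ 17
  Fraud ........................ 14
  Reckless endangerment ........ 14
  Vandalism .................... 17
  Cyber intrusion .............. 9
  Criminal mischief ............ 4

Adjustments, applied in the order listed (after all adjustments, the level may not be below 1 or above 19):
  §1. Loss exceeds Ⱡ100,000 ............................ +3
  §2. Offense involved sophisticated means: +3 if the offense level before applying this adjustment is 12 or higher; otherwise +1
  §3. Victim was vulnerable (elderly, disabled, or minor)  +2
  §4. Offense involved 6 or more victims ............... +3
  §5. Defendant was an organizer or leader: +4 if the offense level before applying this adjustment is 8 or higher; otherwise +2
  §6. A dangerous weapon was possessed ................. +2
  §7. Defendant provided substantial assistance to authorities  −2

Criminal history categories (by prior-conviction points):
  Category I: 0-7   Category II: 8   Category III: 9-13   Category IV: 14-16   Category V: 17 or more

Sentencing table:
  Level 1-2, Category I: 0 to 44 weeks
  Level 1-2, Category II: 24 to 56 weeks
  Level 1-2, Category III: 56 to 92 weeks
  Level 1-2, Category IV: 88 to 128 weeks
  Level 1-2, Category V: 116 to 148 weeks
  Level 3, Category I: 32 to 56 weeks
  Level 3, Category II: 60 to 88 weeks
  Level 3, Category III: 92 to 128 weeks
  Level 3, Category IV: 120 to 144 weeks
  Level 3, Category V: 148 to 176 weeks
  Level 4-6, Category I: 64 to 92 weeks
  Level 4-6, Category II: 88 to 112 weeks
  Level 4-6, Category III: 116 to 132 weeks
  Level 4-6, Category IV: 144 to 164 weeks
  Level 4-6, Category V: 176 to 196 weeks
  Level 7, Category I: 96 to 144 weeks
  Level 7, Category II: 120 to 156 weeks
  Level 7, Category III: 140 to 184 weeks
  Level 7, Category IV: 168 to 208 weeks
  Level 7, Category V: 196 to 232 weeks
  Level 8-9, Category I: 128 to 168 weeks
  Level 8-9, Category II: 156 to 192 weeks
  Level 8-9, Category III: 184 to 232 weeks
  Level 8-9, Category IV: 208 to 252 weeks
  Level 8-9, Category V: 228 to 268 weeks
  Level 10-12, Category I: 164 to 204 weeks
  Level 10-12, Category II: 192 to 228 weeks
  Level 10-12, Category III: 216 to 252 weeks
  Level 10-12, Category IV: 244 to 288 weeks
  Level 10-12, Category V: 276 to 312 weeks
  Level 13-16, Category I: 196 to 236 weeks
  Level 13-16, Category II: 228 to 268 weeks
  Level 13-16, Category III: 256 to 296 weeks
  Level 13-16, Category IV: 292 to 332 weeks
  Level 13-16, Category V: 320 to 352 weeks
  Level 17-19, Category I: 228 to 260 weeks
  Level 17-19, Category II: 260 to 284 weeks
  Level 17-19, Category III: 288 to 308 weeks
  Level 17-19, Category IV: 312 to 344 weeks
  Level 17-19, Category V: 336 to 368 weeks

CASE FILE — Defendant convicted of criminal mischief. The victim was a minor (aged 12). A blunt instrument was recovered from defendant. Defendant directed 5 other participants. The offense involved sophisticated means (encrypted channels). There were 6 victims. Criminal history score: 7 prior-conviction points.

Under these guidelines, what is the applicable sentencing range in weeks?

196-236 weeks

Base offense level for criminal mischief: 4.
§2 applies (level before this adjustment is 4 < 12, so +1): 4 + 1 = 5.
§3 applies: 5 + 2 = 7.
§4 applies: 7 + 3 = 10.
§5 applies (level before this adjustment is 10 ≥ 8, so +4): 10 + 4 = 14.
§6 applies: 14 + 2 = 16.
§7 does not apply.
Final offense level: 16.
Criminal history: 7 prior points → Category I (0-7).
Level 16 falls in the 13-16 band.
Grid: Level 13-16 × Category I = 196-236 weeks.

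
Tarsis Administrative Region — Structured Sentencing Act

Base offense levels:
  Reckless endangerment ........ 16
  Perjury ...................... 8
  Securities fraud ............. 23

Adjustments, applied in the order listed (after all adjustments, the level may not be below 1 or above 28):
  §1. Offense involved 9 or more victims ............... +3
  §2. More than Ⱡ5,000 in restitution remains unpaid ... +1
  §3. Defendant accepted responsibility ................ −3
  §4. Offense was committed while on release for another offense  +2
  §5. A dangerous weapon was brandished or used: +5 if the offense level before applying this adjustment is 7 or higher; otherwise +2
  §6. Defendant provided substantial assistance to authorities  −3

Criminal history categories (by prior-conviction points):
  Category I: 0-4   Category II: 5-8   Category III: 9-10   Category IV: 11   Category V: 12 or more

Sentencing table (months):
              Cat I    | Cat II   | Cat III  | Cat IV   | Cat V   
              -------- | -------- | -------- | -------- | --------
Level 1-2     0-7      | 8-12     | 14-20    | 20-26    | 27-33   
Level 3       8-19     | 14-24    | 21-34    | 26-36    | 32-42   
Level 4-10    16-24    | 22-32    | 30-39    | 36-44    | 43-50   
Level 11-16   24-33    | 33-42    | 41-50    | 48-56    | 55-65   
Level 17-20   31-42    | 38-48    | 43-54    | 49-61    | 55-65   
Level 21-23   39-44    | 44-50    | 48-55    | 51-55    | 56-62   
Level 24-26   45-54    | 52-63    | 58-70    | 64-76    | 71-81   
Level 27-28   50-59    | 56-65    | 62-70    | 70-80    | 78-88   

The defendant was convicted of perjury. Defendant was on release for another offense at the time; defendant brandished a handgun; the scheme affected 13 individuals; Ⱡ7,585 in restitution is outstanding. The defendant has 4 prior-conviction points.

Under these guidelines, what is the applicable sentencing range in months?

Base offense level for perjury: 8.
§1 applies: 8 + 3 = 11.
§2 applies: 11 + 1 = 12.
§4 applies: 12 + 2 = 14.
§5 applies (level before this adjustment is 14 ≥ 7, so +5): 14 + 5 = 19.
§6 does not apply.
Final offense level: 19.
Criminal history: 4 prior points → Category I (0-4).
Level 19 falls in the 17-20 band.
Grid: Level 17-20 × Category I = 31-42 months.

31-42 months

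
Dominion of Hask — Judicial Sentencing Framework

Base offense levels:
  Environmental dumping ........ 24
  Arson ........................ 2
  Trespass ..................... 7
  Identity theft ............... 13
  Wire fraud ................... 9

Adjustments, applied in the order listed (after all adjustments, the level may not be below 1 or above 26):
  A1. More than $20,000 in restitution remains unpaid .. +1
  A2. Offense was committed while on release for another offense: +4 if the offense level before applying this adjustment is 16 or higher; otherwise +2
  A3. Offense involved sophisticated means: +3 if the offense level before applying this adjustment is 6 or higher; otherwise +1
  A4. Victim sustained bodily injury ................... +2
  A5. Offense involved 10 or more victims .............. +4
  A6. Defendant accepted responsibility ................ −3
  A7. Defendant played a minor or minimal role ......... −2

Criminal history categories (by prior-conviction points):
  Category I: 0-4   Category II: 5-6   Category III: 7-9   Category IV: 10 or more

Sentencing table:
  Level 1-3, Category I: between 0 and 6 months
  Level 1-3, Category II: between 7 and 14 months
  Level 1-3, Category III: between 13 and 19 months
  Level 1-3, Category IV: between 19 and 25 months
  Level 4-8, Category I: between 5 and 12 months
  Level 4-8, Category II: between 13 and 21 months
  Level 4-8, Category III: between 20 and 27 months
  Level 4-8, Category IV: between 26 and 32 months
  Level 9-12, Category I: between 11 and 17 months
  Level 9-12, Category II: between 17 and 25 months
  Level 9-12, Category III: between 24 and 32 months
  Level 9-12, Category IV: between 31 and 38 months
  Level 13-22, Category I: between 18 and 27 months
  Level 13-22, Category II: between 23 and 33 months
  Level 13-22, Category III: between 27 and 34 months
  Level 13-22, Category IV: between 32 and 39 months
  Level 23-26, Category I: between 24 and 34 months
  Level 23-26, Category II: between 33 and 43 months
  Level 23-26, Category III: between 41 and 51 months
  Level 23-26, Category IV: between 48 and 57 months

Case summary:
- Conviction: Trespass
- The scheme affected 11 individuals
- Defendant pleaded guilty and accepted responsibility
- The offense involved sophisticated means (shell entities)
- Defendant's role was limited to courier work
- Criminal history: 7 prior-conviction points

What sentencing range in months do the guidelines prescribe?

Base offense level for trespass: 7.
A2 does not apply.
A3 applies (level before this adjustment is 7 ≥ 6, so +3): 7 + 3 = 10.
A4 does not apply.
A5 applies: 10 + 4 = 14.
A6 applies: 14 − 3 = 11.
A7 applies: 11 − 2 = 9.
Final offense level: 9.
Criminal history: 7 prior points → Category III (7-9).
Level 9 falls in the 9-12 band.
Grid: Level 9-12 × Category III = 24-32 months.

24-32 months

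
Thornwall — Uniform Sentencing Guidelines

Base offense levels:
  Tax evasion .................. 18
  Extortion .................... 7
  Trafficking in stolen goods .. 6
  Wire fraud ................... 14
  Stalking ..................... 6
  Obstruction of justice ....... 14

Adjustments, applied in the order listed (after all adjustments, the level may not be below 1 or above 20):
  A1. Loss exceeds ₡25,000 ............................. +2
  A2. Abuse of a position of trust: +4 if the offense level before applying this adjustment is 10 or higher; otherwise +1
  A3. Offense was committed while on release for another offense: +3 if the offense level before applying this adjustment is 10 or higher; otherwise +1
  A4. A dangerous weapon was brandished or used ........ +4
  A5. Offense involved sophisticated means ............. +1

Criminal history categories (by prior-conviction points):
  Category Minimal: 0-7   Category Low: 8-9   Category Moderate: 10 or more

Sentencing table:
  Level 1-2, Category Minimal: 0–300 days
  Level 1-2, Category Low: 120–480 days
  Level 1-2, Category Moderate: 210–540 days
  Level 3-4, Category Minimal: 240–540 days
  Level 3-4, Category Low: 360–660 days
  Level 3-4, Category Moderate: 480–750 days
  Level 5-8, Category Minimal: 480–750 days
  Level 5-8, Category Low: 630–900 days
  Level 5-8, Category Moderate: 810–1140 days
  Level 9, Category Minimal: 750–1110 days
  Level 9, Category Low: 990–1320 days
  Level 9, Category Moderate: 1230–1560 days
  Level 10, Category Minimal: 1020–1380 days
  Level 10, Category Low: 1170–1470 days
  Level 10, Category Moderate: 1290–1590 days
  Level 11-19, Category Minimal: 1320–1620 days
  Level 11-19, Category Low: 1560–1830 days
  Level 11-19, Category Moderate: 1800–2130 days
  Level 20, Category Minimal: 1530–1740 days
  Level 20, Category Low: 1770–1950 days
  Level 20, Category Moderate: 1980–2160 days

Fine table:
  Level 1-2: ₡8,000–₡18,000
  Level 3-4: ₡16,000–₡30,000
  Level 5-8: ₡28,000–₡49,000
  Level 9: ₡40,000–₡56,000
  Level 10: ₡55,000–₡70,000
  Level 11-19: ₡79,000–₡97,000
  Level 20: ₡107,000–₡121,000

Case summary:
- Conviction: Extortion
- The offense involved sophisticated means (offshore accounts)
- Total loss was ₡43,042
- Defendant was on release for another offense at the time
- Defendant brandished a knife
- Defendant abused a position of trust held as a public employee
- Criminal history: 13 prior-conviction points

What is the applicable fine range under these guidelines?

₡79,000–₡97,000

Base offense level for extortion: 7.
A1 applies: 7 + 2 = 9.
A2 applies (level before this adjustment is 9 < 10, so +1): 9 + 1 = 10.
A3 applies (level before this adjustment is 10 ≥ 10, so +3): 10 + 3 = 13.
A4 applies: 13 + 4 = 17.
A5 applies: 17 + 1 = 18.
Final offense level: 18.
Level 18 falls in the 11-19 band.
Fine table: Level 11-19 → ₡79,000–₡97,000.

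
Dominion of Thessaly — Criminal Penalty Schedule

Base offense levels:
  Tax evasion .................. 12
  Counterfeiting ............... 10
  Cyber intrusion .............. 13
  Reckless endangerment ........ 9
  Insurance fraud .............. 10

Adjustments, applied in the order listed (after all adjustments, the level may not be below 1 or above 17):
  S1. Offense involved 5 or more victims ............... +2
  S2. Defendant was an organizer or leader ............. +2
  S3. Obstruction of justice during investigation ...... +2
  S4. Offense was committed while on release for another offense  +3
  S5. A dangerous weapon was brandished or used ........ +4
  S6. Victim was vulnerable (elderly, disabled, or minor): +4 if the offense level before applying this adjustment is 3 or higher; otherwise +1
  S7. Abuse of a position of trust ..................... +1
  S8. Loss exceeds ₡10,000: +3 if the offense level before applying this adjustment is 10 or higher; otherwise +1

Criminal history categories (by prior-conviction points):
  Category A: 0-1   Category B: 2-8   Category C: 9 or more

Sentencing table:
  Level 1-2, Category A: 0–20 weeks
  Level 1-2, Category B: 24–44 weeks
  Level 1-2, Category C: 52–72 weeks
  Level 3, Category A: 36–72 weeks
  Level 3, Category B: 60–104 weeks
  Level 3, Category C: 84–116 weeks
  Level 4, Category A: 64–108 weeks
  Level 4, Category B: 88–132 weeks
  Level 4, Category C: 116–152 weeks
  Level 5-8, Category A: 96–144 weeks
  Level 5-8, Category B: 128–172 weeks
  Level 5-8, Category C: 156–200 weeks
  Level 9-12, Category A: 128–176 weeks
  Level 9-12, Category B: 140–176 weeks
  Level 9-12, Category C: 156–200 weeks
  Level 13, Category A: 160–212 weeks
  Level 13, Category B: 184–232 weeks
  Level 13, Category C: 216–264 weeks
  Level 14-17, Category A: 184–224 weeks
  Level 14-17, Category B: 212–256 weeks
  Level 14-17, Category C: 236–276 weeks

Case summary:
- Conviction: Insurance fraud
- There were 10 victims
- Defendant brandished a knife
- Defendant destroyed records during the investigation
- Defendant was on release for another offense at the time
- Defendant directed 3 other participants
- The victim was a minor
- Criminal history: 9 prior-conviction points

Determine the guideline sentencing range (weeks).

236-276 weeks

Base offense level for insurance fraud: 10.
S1 applies: 10 + 2 = 12.
S2 applies: 12 + 2 = 14.
S3 applies: 14 + 2 = 16.
S4 applies: 16 + 3 = 19.
S5 applies: 19 + 4 = 23.
S6 applies (level before this adjustment is 23 ≥ 3, so +4): 23 + 4 = 27.
S7 does not apply.
Level 27 exceeds the maximum of 17; capped at 17.
Final offense level: 17.
Criminal history: 9 prior points → Category C (9+).
Level 17 falls in the 14-17 band.
Grid: Level 14-17 × Category C = 236-276 weeks.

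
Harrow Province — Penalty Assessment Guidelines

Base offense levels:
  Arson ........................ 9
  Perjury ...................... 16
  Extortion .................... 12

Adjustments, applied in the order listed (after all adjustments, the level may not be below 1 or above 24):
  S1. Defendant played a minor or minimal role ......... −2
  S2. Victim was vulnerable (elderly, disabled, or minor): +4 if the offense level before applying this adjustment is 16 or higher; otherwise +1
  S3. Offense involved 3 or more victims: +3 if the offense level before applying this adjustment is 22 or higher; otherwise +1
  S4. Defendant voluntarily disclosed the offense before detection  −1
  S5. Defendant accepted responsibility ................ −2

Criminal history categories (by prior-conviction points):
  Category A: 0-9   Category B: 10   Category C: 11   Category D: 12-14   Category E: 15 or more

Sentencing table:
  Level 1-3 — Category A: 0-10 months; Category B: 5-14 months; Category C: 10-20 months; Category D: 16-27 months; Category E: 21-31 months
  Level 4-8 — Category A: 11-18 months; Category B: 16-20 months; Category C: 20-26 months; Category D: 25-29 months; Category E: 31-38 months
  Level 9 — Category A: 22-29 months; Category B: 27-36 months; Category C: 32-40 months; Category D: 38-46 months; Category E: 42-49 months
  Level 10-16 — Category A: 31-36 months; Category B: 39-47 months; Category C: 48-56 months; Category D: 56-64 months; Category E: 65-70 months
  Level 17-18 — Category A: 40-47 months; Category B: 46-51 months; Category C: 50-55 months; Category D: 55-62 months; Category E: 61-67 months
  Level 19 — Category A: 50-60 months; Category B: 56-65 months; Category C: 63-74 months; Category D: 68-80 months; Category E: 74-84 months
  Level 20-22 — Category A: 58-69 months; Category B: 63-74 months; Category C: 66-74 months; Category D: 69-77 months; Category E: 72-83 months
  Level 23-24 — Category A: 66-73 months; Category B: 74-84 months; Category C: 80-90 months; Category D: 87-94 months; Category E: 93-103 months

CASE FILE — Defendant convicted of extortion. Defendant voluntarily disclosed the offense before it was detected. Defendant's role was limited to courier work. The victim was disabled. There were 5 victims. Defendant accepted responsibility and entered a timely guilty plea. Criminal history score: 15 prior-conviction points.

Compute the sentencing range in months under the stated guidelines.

42-49 months

Base offense level for extortion: 12.
S1 applies: 12 − 2 = 10.
S2 applies (level before this adjustment is 10 < 16, so +1): 10 + 1 = 11.
S3 applies (level before this adjustment is 11 < 22, so +1): 11 + 1 = 12.
S4 applies: 12 − 1 = 11.
S5 applies: 11 − 2 = 9.
Final offense level: 9.
Criminal history: 15 prior points → Category E (15+).
Level 9 falls in the 9 band.
Grid: Level 9 × Category E = 42-49 months.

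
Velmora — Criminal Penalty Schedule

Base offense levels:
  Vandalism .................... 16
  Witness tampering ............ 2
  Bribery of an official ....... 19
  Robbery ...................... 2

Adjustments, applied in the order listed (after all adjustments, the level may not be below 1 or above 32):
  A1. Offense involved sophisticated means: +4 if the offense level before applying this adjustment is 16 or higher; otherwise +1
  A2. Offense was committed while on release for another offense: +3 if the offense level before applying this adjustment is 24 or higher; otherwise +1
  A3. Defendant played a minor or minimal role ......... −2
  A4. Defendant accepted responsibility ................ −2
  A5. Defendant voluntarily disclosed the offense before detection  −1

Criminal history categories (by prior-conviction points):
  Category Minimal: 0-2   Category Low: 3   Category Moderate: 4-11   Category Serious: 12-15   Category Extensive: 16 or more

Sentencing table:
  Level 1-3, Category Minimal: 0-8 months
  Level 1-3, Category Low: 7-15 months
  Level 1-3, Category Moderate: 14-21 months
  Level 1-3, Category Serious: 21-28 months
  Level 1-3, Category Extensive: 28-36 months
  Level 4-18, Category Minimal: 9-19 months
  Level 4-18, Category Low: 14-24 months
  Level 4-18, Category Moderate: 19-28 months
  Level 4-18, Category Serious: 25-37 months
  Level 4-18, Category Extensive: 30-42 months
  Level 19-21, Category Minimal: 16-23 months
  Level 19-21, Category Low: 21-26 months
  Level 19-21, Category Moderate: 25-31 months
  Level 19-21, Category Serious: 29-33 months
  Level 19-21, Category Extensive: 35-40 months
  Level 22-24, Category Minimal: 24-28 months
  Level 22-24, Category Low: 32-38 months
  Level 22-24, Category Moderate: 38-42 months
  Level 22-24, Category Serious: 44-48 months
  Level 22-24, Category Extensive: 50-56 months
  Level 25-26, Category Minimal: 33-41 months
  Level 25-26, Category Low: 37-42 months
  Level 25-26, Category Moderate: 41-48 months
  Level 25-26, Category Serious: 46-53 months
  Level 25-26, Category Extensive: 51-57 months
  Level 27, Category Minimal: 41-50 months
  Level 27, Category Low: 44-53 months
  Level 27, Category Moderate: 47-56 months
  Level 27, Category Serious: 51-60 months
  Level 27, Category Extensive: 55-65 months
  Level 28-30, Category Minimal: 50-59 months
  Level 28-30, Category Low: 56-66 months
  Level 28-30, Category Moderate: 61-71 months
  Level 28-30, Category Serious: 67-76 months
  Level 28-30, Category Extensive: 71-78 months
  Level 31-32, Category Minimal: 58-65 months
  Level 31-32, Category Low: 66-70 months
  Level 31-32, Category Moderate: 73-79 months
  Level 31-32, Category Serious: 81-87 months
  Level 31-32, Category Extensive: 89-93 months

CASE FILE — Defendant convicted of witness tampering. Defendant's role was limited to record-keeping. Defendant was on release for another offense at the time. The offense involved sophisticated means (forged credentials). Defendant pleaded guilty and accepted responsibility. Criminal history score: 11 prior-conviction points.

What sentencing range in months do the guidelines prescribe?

Base offense level for witness tampering: 2.
A1 applies (level before this adjustment is 2 < 16, so +1): 2 + 1 = 3.
A2 applies (level before this adjustment is 3 < 24, so +1): 3 + 1 = 4.
A3 applies: 4 − 2 = 2.
A4 applies: 2 − 2 = 0.
Level 0 is below the minimum of 1; floored at 1.
Final offense level: 1.
Criminal history: 11 prior points → Category Moderate (4-11).
Level 1 falls in the 1-3 band.
Grid: Level 1-3 × Category Moderate = 14-21 months.

14-21 months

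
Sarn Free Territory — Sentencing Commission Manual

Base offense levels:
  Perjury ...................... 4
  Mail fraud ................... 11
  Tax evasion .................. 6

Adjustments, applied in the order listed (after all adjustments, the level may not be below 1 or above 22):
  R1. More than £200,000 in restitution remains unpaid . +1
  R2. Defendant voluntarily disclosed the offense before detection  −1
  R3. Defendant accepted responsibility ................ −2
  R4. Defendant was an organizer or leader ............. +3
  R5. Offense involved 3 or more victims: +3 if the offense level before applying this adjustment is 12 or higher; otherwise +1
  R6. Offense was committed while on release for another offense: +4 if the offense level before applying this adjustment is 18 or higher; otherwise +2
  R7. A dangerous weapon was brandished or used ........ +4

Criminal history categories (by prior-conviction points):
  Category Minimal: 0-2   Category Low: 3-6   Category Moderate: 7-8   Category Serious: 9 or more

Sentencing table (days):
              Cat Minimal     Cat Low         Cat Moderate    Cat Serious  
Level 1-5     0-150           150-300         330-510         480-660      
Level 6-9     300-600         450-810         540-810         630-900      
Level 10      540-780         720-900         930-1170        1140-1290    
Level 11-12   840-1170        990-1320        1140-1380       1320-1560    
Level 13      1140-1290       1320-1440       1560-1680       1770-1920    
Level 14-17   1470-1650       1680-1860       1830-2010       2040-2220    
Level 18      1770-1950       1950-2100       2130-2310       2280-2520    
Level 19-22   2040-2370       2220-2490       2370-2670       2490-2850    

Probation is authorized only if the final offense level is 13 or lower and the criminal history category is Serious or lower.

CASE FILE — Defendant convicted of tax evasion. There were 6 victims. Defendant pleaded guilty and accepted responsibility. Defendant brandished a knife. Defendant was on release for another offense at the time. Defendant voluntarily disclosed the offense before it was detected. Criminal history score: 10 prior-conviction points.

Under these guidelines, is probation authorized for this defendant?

Base offense level for tax evasion: 6.
R1 does not apply.
R2 applies: 6 − 1 = 5.
R3 applies: 5 − 2 = 3.
R4 does not apply.
R5 applies (level before this adjustment is 3 < 12, so +1): 3 + 1 = 4.
R6 applies (level before this adjustment is 4 < 18, so +2): 4 + 2 = 6.
R7 applies: 6 + 4 = 10.
Final offense level: 10.
Criminal history: 10 prior points → Category Serious (9+).
Level 10 falls in the 10 band.
Grid: Level 10 × Category Serious = 1140-1290 days.
Probation check: level 10 ≤ 13 and category Serious ≤ Serious → eligible.

Yes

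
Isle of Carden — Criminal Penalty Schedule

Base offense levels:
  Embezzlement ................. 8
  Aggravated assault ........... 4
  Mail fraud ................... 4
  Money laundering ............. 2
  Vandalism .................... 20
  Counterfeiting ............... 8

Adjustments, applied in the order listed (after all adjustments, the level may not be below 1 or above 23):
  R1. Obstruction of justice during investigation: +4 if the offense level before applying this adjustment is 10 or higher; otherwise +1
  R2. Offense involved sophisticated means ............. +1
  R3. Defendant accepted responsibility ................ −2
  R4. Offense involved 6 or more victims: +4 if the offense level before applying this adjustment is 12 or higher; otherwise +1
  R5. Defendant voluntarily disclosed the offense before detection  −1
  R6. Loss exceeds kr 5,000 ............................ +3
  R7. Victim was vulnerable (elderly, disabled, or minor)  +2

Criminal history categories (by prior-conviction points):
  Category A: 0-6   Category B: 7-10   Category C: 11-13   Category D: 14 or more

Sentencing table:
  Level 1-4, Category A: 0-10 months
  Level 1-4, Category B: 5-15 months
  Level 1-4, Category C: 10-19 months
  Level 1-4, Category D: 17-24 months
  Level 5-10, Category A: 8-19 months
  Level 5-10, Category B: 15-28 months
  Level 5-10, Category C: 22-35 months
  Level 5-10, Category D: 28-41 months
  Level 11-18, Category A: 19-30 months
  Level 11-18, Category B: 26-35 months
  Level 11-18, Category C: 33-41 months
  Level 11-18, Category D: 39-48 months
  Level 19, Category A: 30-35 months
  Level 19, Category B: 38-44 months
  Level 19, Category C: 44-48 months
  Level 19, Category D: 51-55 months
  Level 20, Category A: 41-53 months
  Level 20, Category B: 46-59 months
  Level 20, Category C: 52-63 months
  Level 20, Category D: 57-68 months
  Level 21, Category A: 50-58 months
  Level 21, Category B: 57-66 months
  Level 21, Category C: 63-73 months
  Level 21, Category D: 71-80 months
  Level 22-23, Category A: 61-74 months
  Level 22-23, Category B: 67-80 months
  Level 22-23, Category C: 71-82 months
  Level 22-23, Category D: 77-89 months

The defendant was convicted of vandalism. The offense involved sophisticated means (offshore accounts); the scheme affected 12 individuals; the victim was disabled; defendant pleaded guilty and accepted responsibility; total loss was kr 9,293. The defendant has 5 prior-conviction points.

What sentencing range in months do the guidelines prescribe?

Base offense level for vandalism: 20.
R1 does not apply.
R2 applies: 20 + 1 = 21.
R3 applies: 21 − 2 = 19.
R4 applies (level before this adjustment is 19 ≥ 12, so +4): 19 + 4 = 23.
R5 does not apply.
R6 applies: 23 + 3 = 26.
R7 applies: 26 + 2 = 28.
Level 28 exceeds the maximum of 23; capped at 23.
Final offense level: 23.
Criminal history: 5 prior points → Category A (0-6).
Level 23 falls in the 22-23 band.
Grid: Level 22-23 × Category A = 61-74 months.

61-74 months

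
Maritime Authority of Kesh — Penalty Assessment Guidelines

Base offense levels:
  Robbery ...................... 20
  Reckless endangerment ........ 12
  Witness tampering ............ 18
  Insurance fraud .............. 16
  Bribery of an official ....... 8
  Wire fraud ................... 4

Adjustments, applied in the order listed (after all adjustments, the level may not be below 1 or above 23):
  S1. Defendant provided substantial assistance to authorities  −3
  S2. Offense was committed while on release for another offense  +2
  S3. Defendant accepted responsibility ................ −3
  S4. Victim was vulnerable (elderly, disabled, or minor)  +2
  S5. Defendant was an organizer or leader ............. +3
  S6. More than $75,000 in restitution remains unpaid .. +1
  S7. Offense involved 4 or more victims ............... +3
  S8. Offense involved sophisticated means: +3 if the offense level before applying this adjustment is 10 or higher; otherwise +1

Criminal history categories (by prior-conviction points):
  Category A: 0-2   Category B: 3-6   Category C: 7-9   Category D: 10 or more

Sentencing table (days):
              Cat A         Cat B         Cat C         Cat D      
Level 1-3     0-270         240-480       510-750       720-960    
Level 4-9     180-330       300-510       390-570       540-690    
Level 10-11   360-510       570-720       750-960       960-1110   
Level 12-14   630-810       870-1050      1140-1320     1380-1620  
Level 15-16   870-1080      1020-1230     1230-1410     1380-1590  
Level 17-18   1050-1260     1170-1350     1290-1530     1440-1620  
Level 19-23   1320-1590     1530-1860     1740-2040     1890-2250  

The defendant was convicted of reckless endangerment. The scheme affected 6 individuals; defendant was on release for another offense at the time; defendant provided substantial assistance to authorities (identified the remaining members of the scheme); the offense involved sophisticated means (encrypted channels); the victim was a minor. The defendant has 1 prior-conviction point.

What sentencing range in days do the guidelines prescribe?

1320-1590 days

Base offense level for reckless endangerment: 12.
S1 applies: 12 − 3 = 9.
S2 applies: 9 + 2 = 11.
S4 applies: 11 + 2 = 13.
S5 does not apply.
S6 does not apply.
S7 applies: 13 + 3 = 16.
S8 applies (level before this adjustment is 16 ≥ 10, so +3): 16 + 3 = 19.
Final offense level: 19.
Criminal history: 1 prior point → Category A (0-2).
Level 19 falls in the 19-23 band.
Grid: Level 19-23 × Category A = 1320-1590 days.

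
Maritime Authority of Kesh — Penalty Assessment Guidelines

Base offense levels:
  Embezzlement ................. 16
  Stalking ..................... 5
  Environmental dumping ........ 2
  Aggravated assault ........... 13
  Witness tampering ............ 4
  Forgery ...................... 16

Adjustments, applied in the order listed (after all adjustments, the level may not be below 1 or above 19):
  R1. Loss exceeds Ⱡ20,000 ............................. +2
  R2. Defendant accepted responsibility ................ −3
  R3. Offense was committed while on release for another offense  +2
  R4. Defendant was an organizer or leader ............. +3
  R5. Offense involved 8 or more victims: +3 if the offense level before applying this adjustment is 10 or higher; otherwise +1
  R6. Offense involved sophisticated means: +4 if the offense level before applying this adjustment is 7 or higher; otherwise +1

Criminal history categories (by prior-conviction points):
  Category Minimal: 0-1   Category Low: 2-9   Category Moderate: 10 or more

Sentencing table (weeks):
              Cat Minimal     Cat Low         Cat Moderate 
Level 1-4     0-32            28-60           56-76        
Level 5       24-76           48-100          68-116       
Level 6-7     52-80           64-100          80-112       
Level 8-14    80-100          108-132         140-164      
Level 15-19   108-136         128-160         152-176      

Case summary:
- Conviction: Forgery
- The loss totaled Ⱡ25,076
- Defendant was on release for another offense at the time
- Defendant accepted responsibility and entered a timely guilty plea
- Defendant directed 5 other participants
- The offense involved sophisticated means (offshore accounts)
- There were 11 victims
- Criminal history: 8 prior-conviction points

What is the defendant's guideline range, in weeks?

128-160 weeks

Base offense level for forgery: 16.
R1 applies: 16 + 2 = 18.
R2 applies: 18 − 3 = 15.
R3 applies: 15 + 2 = 17.
R4 applies: 17 + 3 = 20.
R5 applies (level before this adjustment is 20 ≥ 10, so +3): 20 + 3 = 23.
R6 applies (level before this adjustment is 23 ≥ 7, so +4): 23 + 4 = 27.
Level 27 exceeds the maximum of 19; capped at 19.
Final offense level: 19.
Criminal history: 8 prior points → Category Low (2-9).
Level 19 falls in the 15-19 band.
Grid: Level 15-19 × Category Low = 128-160 weeks.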